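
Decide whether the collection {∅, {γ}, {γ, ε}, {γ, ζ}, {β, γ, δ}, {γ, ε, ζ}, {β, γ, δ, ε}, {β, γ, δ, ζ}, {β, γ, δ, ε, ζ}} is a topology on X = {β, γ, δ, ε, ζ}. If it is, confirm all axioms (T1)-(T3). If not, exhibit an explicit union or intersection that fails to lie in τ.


τ IS a topology on X.

Axiom (T1): ∅ ∈ τ? Yes; X ∈ τ? Yes.
Axiom (T2/T3): check pairwise unions and intersections of members of τ.
All pairwise intersections and unions checked — each lies in τ. Therefore τ satisfies (T1), (T2), (T3): it IS a topology on X.


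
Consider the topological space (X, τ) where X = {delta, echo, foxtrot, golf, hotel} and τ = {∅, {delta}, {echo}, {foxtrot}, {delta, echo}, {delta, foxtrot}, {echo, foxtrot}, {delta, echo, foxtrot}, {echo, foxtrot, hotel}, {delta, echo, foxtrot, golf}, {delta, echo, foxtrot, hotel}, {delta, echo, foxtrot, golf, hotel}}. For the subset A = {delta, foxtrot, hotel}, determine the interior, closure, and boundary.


int(A) = {delta, foxtrot}, cl(A) = {delta, foxtrot, golf, hotel}, ∂A = {golf, hotel}.

Closed sets in (X, τ) are complements of opens:
  closed(X, τ) = {∅, {golf}, {hotel}, {delta, golf}, {golf, hotel}, {delta, golf, hotel}, {echo, golf, hotel}, {foxtrot, golf, hotel}, {delta, echo, golf, hotel}, {delta, foxtrot, golf, hotel}, {echo, foxtrot, golf, hotel}, {delta, echo, foxtrot, golf, hotel}}.
int(A) = ⋃ {U ∈ τ : U ⊆ A}. Opens contained in A: ∅, {delta}, {foxtrot}, {delta, foxtrot}.
Taking the union of these: int(A) = {delta, foxtrot}.
cl(A) = ⋂ {C closed : A ⊆ C}. Closed sets containing A: {delta, foxtrot, golf, hotel}, {delta, echo, foxtrot, golf, hotel}.
Intersecting these: cl(A) = {delta, foxtrot, golf, hotel}.
∂A = cl(A) ∖ int(A) = {delta, foxtrot, golf, hotel} ∖ {delta, foxtrot} = {golf, hotel}.


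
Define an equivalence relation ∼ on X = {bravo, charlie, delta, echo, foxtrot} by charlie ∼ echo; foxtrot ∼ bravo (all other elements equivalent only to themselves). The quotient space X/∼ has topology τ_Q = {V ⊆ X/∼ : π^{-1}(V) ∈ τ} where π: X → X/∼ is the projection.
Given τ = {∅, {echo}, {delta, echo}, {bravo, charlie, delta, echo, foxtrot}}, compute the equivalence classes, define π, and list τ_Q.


X/∼ = {[bravo=foxtrot], [charlie=echo], [delta]}; |τ_Q| = 2.

Equivalence classes: [bravo=foxtrot], [charlie=echo], [delta].
Quotient map π: X → X/∼ sends bravo ↦ [bravo=foxtrot], charlie ↦ [charlie=echo], delta ↦ [delta], echo ↦ [charlie=echo], foxtrot ↦ [bravo=foxtrot].
For each subset V ⊆ X/∼, compute π^{-1}(V) ⊆ X and check whether π^{-1}(V) ∈ τ. V is open in τ_Q iff π^{-1}(V) ∈ τ.
  V = {}: π^{-1}(V) = ∅ ∈ τ ✓.
  V = {[bravo=foxtrot]}: π^{-1}(V) = {bravo, foxtrot} ∉ τ ✗.
  V = {[charlie=echo]}: π^{-1}(V) = {charlie, echo} ∉ τ ✗.
  V = {[bravo=foxtrot], [charlie=echo]}: π^{-1}(V) = {bravo, charlie, echo, foxtrot} ∉ τ ✗.
  V = {[delta]}: π^{-1}(V) = {delta} ∉ τ ✗.
  V = {[bravo=foxtrot], [delta]}: π^{-1}(V) = {bravo, delta, foxtrot} ∉ τ ✗.
  V = {[charlie=echo], [delta]}: π^{-1}(V) = {charlie, delta, echo} ∉ τ ✗.
  V = {[bravo=foxtrot], [charlie=echo], [delta]}: π^{-1}(V) = {bravo, charlie, delta, echo, foxtrot} ∈ τ ✓.
Open sets in the quotient: τ_Q = {{}, {[bravo=foxtrot], [charlie=echo], [delta]}} (2 elements).


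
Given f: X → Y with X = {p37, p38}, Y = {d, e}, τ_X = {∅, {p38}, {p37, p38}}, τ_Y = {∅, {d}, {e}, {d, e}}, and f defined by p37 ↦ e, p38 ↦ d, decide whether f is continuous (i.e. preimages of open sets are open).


f is NOT continuous.

Compute f^{-1}(U) for each U ∈ τ_Y:
  U = ∅: f^{-1}(U) = ∅ ∈ τ_X ✓.
  U = {d}: f^{-1}(U) = {p38} ∈ τ_X ✓.
  U = {e}: f^{-1}(U) = {p37} ∉ τ_X ✗.
  U = {d, e}: f^{-1}(U) = {p37, p38} ∈ τ_X ✓.
Found U = {e} with f^{-1}(U) = {p37} not in τ_X. Therefore f is NOT continuous.


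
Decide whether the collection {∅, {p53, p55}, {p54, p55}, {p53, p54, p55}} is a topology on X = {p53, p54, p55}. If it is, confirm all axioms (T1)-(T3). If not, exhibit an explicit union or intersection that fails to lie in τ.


τ is NOT a topology on X.

Axiom (T1): ∅ ∈ τ? Yes; X ∈ τ? Yes.
Axiom (T2/T3): check pairwise unions and intersections of members of τ.
Counterexample for (T3): {p53, p55} ∩ {p54, p55} = {p55} ∉ τ. Therefore τ is NOT a topology.


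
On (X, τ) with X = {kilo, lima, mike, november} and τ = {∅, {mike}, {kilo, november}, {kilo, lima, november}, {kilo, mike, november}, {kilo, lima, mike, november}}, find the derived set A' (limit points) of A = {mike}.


A' = ∅

For each x ∈ X, list the open sets U ∈ τ with x ∈ U, then check whether U ∩ (A ∖ {x}) ≠ ∅ for every such U.
  x = kilo: open {kilo, november} ∋ x has {kilo, november} ∩ (A ∖ {kilo}) = ∅, so x is NOT a limit point.
  x = lima: open {kilo, lima, november} ∋ x has {kilo, lima, november} ∩ (A ∖ {lima}) = ∅, so x is NOT a limit point.
  x = mike: open {mike} ∋ x has {mike} ∩ (A ∖ {mike}) = ∅, so x is NOT a limit point.
  x = november: open {kilo, november} ∋ x has {kilo, november} ∩ (A ∖ {november}) = ∅, so x is NOT a limit point.
Collecting: A' = ∅.


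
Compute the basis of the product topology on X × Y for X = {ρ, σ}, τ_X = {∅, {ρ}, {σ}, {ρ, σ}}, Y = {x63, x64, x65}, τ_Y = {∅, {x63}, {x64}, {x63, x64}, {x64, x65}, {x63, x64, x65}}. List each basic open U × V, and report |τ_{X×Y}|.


Basis B = {∅ × ∅, {ρ} × {x63}, {ρ} × {x64}, {σ} × {x63}, {σ} × {x64}, {ρ} × {x63, x64}, {ρ, σ} × {x63}, {ρ} × {x64, x65}, {ρ, σ} × {x64}, {σ} × {x63, x64}, {σ} × {x64, x65}, {ρ} × {x63, x64, x65}, {σ} × {x63, x64, x65}, {ρ, σ} × {x63, x64}, {ρ, σ} × {x64, x65}, {ρ, σ} × {x63, x64, x65}}; |τ_{X×Y}| = 36.

Enumerate products U × V with U ∈ τ_X, V ∈ τ_Y (deduplicated):
  ∅ × ∅ = {} (∅)
  {ρ} × {x63} = {(ρ,x63)}
  {ρ} × {x64} = {(ρ,x64)}
  {σ} × {x63} = {(σ,x63)}
  {σ} × {x64} = {(σ,x64)}
  {ρ} × {x63, x64} = {(ρ,x63), (ρ,x64)}
  {ρ, σ} × {x63} = {(ρ,x63), (σ,x63)}
  {ρ} × {x64, x65} = {(ρ,x64), (ρ,x65)}
  {ρ, σ} × {x64} = {(ρ,x64), (σ,x64)}
  {σ} × {x63, x64} = {(σ,x63), (σ,x64)}
  {σ} × {x64, x65} = {(σ,x64), (σ,x65)}
  {ρ} × {x63, x64, x65} = {(ρ,x63), (ρ,x64), (ρ,x65)}
  {σ} × {x63, x64, x65} = {(σ,x63), (σ,x64), (σ,x65)}
  {ρ, σ} × {x63, x64} = {(ρ,x63), (ρ,x64), (σ,x63), (σ,x64)}
  {ρ, σ} × {x64, x65} = {(ρ,x64), (ρ,x65), (σ,x64), (σ,x65)}
  {ρ, σ} × {x63, x64, x65} = {(ρ,x63), (ρ,x64), (ρ,x65), (σ,x63), (σ,x64), (σ,x65)}
These 16 distinct sets form the basis B.
Close under arbitrary unions to get τ_{X×Y}; counting gives |τ_{X×Y}| = 36.


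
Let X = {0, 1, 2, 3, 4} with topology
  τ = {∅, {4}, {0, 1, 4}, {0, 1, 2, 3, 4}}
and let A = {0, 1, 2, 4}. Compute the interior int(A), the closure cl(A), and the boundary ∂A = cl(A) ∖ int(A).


int(A) = {0, 1, 4}, cl(A) = {0, 1, 2, 3, 4}, ∂A = {2, 3}.

Closed sets in (X, τ) are complements of opens:
  closed(X, τ) = {∅, {2, 3}, {0, 1, 2, 3}, {0, 1, 2, 3, 4}}.
int(A) = ⋃ {U ∈ τ : U ⊆ A}. Opens contained in A: ∅, {4}, {0, 1, 4}.
Taking the union of these: int(A) = {0, 1, 4}.
cl(A) = ⋂ {C closed : A ⊆ C}. Closed sets containing A: {0, 1, 2, 3, 4}.
Intersecting these: cl(A) = {0, 1, 2, 3, 4}.
∂A = cl(A) ∖ int(A) = {0, 1, 2, 3, 4} ∖ {0, 1, 4} = {2, 3}.


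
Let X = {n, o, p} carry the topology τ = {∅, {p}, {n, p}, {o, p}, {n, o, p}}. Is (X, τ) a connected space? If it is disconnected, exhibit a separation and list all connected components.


(X, τ) is connected.

Find clopen sets (U ∈ τ with X ∖ U ∈ τ):
  U = ∅, X ∖ U = {n, o, p} — both open, so U is clopen.
  U = {n, o, p}, X ∖ U = ∅ — both open, so U is clopen.
Only trivial clopens (∅ and X) exist, so (X, τ) is connected.
Compute connected components by grouping points that agree on all clopens:
  component: {n, o, p}


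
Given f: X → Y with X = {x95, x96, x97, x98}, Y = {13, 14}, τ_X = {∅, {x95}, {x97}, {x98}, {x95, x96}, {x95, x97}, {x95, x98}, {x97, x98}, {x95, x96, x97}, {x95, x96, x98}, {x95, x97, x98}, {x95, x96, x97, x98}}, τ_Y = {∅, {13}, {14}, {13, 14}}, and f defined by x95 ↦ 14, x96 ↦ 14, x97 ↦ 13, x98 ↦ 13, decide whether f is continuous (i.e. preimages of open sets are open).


f IS continuous.

Compute f^{-1}(U) for each U ∈ τ_Y:
  U = ∅: f^{-1}(U) = ∅ ∈ τ_X ✓.
  U = {13}: f^{-1}(U) = {x97, x98} ∈ τ_X ✓.
  U = {14}: f^{-1}(U) = {x95, x96} ∈ τ_X ✓.
  U = {13, 14}: f^{-1}(U) = {x95, x96, x97, x98} ∈ τ_X ✓.
Every preimage lies in τ_X, so f IS continuous.


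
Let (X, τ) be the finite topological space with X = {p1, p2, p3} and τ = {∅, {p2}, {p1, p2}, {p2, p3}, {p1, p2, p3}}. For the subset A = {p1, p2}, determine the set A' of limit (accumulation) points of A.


A' = {p1, p3}

For each x ∈ X, list the open sets U ∈ τ with x ∈ U, then check whether U ∩ (A ∖ {x}) ≠ ∅ for every such U.
  x = p1: opens ∋ x are {p1, p2}, {p1, p2, p3}; each meets A ∖ {p1}, so x IS a limit point.
  x = p2: open {p2} ∋ x has {p2} ∩ (A ∖ {p2}) = ∅, so x is NOT a limit point.
  x = p3: opens ∋ x are {p2, p3}, {p1, p2, p3}; each meets A ∖ {p3}, so x IS a limit point.
Collecting: A' = {p1, p3}.


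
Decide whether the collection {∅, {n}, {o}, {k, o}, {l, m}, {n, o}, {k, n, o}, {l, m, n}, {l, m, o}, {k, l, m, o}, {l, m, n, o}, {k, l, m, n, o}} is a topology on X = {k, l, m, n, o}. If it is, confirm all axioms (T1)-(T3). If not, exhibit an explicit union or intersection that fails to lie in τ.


τ IS a topology on X.

Axiom (T1): ∅ ∈ τ? Yes; X ∈ τ? Yes.
Axiom (T2/T3): check pairwise unions and intersections of members of τ.
All pairwise intersections and unions checked — each lies in τ. Therefore τ satisfies (T1), (T2), (T3): it IS a topology on X.


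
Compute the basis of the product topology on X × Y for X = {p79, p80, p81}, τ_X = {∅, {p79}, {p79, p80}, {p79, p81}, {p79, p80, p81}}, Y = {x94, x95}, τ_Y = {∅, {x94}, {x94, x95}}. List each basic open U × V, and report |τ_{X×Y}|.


Basis B = {∅ × ∅, {p79} × {x94}, {p79} × {x94, x95}, {p79, p80} × {x94}, {p79, p81} × {x94}, {p79, p80, p81} × {x94}, {p79, p80} × {x94, x95}, {p79, p81} × {x94, x95}, {p79, p80, p81} × {x94, x95}}; |τ_{X×Y}| = 14.

Enumerate products U × V with U ∈ τ_X, V ∈ τ_Y (deduplicated):
  ∅ × ∅ = {} (∅)
  {p79} × {x94} = {(p79,x94)}
  {p79} × {x94, x95} = {(p79,x94), (p79,x95)}
  {p79, p80} × {x94} = {(p79,x94), (p80,x94)}
  {p79, p81} × {x94} = {(p79,x94), (p81,x94)}
  {p79, p80, p81} × {x94} = {(p79,x94), (p80,x94), (p81,x94)}
  {p79, p80} × {x94, x95} = {(p79,x94), (p79,x95), (p80,x94), (p80,x95)}
  {p79, p81} × {x94, x95} = {(p79,x94), (p79,x95), (p81,x94), (p81,x95)}
  {p79, p80, p81} × {x94, x95} = {(p79,x94), (p79,x95), (p80,x94), (p80,x95), (p81,x94), (p81,x95)}
These 9 distinct sets form the basis B.
Close under arbitrary unions to get τ_{X×Y}; counting gives |τ_{X×Y}| = 14.


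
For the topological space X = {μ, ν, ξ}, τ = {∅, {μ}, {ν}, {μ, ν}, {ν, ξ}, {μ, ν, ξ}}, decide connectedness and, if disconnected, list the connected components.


(X, τ) is disconnected; components = [{μ}, {ν, ξ}].

Find clopen sets (U ∈ τ with X ∖ U ∈ τ):
  U = ∅, X ∖ U = {μ, ν, ξ} — both open, so U is clopen.
  U = {μ}, X ∖ U = {ν, ξ} — both open, so U is clopen.
  U = {ν, ξ}, X ∖ U = {μ} — both open, so U is clopen.
  U = {μ, ν, ξ}, X ∖ U = ∅ — both open, so U is clopen.
Nontrivial clopen(s) exist: e.g. {ν, ξ}. So (X, τ) is disconnected.
Compute connected components by grouping points that agree on all clopens:
  component: {μ}
  component: {ν, ξ}


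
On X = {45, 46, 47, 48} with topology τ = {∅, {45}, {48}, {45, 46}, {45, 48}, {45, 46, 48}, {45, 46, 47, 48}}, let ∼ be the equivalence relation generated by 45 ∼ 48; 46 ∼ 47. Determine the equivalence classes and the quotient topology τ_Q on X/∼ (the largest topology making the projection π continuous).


X/∼ = {[45=48], [46=47]}; |τ_Q| = 3.

Equivalence classes: [45=48], [46=47].
Quotient map π: X → X/∼ sends 45 ↦ [45=48], 46 ↦ [46=47], 47 ↦ [46=47], 48 ↦ [45=48].
For each subset V ⊆ X/∼, compute π^{-1}(V) ⊆ X and check whether π^{-1}(V) ∈ τ. V is open in τ_Q iff π^{-1}(V) ∈ τ.
  V = {}: π^{-1}(V) = ∅ ∈ τ ✓.
  V = {[45=48]}: π^{-1}(V) = {45, 48} ∈ τ ✓.
  V = {[46=47]}: π^{-1}(V) = {46, 47} ∉ τ ✗.
  V = {[45=48], [46=47]}: π^{-1}(V) = {45, 46, 47, 48} ∈ τ ✓.
Open sets in the quotient: τ_Q = {{}, {[45=48]}, {[45=48], [46=47]}} (3 elements).


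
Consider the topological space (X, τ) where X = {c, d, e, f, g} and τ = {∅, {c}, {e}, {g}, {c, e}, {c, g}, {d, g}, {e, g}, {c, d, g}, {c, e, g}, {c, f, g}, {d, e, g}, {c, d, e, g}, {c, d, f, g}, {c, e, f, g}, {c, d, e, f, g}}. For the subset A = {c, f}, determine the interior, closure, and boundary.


int(A) = {c}, cl(A) = {c, f}, ∂A = {f}.

Closed sets in (X, τ) are complements of opens:
  closed(X, τ) = {∅, {d}, {e}, {f}, {c, f}, {d, e}, {d, f}, {e, f}, {c, d, f}, {c, e, f}, {d, e, f}, {d, f, g}, {c, d, e, f}, {c, d, f, g}, {d, e, f, g}, {c, d, e, f, g}}.
int(A) = ⋃ {U ∈ τ : U ⊆ A}. Opens contained in A: ∅, {c}.
Taking the union of these: int(A) = {c}.
cl(A) = ⋂ {C closed : A ⊆ C}. Closed sets containing A: {c, f}, {c, d, f}, {c, e, f}, {c, d, e, f}, {c, d, f, g}, {c, d, e, f, g}.
Intersecting these: cl(A) = {c, f}.
∂A = cl(A) ∖ int(A) = {c, f} ∖ {c} = {f}.


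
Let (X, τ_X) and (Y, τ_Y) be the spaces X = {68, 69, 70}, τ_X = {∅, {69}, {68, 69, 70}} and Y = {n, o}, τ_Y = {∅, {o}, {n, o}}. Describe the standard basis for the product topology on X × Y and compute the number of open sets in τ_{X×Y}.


Basis B = {∅ × ∅, {69} × {o}, {69} × {n, o}, {68, 69, 70} × {o}, {68, 69, 70} × {n, o}}; |τ_{X×Y}| = 6.

Enumerate products U × V with U ∈ τ_X, V ∈ τ_Y (deduplicated):
  ∅ × ∅ = {} (∅)
  {69} × {o} = {(69,o)}
  {69} × {n, o} = {(69,n), (69,o)}
  {68, 69, 70} × {o} = {(68,o), (69,o), (70,o)}
  {68, 69, 70} × {n, o} = {(68,n), (68,o), (69,n), (69,o), (70,n), (70,o)}
These 5 distinct sets form the basis B.
Close under arbitrary unions to get τ_{X×Y}; counting gives |τ_{X×Y}| = 6.


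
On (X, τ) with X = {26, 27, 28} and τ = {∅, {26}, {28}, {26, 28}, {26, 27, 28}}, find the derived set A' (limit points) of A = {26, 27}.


A' = {27}

For each x ∈ X, list the open sets U ∈ τ with x ∈ U, then check whether U ∩ (A ∖ {x}) ≠ ∅ for every such U.
  x = 26: open {26} ∋ x has {26} ∩ (A ∖ {26}) = ∅, so x is NOT a limit point.
  x = 27: opens ∋ x are {26, 27, 28}; each meets A ∖ {27}, so x IS a limit point.
  x = 28: open {28} ∋ x has {28} ∩ (A ∖ {28}) = ∅, so x is NOT a limit point.
Collecting: A' = {27}.


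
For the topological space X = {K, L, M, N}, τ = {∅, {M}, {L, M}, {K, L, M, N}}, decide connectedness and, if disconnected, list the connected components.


(X, τ) is connected.

Find clopen sets (U ∈ τ with X ∖ U ∈ τ):
  U = ∅, X ∖ U = {K, L, M, N} — both open, so U is clopen.
  U = {K, L, M, N}, X ∖ U = ∅ — both open, so U is clopen.
Only trivial clopens (∅ and X) exist, so (X, τ) is connected.
Compute connected components by grouping points that agree on all clopens:
  component: {K, L, M, N}


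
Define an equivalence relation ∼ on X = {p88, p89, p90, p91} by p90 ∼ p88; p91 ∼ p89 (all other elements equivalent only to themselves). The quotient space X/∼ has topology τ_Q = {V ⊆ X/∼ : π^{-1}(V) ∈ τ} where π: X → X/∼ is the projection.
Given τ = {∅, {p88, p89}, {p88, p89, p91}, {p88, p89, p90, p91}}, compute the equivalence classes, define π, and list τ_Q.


X/∼ = {[p88=p90], [p89=p91]}; |τ_Q| = 2.

Equivalence classes: [p88=p90], [p89=p91].
Quotient map π: X → X/∼ sends p88 ↦ [p88=p90], p89 ↦ [p89=p91], p90 ↦ [p88=p90], p91 ↦ [p89=p91].
For each subset V ⊆ X/∼, compute π^{-1}(V) ⊆ X and check whether π^{-1}(V) ∈ τ. V is open in τ_Q iff π^{-1}(V) ∈ τ.
  V = {}: π^{-1}(V) = ∅ ∈ τ ✓.
  V = {[p88=p90]}: π^{-1}(V) = {p88, p90} ∉ τ ✗.
  V = {[p89=p91]}: π^{-1}(V) = {p89, p91} ∉ τ ✗.
  V = {[p88=p90], [p89=p91]}: π^{-1}(V) = {p88, p89, p90, p91} ∈ τ ✓.
Open sets in the quotient: τ_Q = {{}, {[p88=p90], [p89=p91]}} (2 elements).


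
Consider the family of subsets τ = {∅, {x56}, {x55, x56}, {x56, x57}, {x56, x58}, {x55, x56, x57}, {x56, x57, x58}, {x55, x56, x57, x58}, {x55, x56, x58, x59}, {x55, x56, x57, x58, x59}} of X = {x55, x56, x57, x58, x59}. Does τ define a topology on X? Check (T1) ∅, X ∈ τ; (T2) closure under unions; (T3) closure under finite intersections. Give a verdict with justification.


τ is NOT a topology on X.

Axiom (T1): ∅ ∈ τ? Yes; X ∈ τ? Yes.
Axiom (T2/T3): check pairwise unions and intersections of members of τ.
Counterexample for (T2): {x55, x56} ∪ {x56, x58} = {x55, x56, x58} ∉ τ. Therefore τ is NOT a topology.


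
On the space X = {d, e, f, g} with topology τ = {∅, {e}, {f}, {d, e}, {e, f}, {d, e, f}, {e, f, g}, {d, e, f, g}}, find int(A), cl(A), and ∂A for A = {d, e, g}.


int(A) = {d, e}, cl(A) = {d, e, g}, ∂A = {g}.

Closed sets in (X, τ) are complements of opens:
  closed(X, τ) = {∅, {d}, {g}, {d, g}, {f, g}, {d, e, g}, {d, f, g}, {d, e, f, g}}.
int(A) = ⋃ {U ∈ τ : U ⊆ A}. Opens contained in A: ∅, {e}, {d, e}.
Taking the union of these: int(A) = {d, e}.
cl(A) = ⋂ {C closed : A ⊆ C}. Closed sets containing A: {d, e, g}, {d, e, f, g}.
Intersecting these: cl(A) = {d, e, g}.
∂A = cl(A) ∖ int(A) = {d, e, g} ∖ {d, e} = {g}.


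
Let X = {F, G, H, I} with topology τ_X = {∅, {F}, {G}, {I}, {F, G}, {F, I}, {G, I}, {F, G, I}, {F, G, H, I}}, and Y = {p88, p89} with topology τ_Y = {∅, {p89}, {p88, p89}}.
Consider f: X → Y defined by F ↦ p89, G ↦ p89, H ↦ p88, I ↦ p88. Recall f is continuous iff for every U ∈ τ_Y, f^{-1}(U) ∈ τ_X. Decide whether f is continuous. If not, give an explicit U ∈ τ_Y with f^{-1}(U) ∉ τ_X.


f IS continuous.

Compute f^{-1}(U) for each U ∈ τ_Y:
  U = ∅: f^{-1}(U) = ∅ ∈ τ_X ✓.
  U = {p89}: f^{-1}(U) = {F, G} ∈ τ_X ✓.
  U = {p88, p89}: f^{-1}(U) = {F, G, H, I} ∈ τ_X ✓.
Every preimage lies in τ_X, so f IS continuous.


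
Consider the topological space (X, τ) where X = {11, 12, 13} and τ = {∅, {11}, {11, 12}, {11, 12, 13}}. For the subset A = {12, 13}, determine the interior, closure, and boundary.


int(A) = ∅, cl(A) = {12, 13}, ∂A = {12, 13}.

Closed sets in (X, τ) are complements of opens:
  closed(X, τ) = {∅, {13}, {12, 13}, {11, 12, 13}}.
int(A) = ⋃ {U ∈ τ : U ⊆ A}. Opens contained in A: ∅.
Taking the union of these: int(A) = ∅.
cl(A) = ⋂ {C closed : A ⊆ C}. Closed sets containing A: {12, 13}, {11, 12, 13}.
Intersecting these: cl(A) = {12, 13}.
∂A = cl(A) ∖ int(A) = {12, 13} ∖ ∅ = {12, 13}.


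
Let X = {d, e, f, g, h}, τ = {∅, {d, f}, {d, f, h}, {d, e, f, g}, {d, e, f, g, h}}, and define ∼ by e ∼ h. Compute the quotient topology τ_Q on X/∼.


X/∼ = {[d], [e=h], [f], [g]}; |τ_Q| = 3.

Equivalence classes: [d], [e=h], [f], [g].
Quotient map π: X → X/∼ sends d ↦ [d], e ↦ [e=h], f ↦ [f], g ↦ [g], h ↦ [e=h].
For each subset V ⊆ X/∼, compute π^{-1}(V) ⊆ X and check whether π^{-1}(V) ∈ τ. V is open in τ_Q iff π^{-1}(V) ∈ τ.
  V = {}: π^{-1}(V) = ∅ ∈ τ ✓.
  V = {[d]}: π^{-1}(V) = {d} ∉ τ ✗.
  V = {[e=h]}: π^{-1}(V) = {e, h} ∉ τ ✗.
  V = {[d], [e=h]}: π^{-1}(V) = {d, e, h} ∉ τ ✗.
  V = {[f]}: π^{-1}(V) = {f} ∉ τ ✗.
  V = {[d], [f]}: π^{-1}(V) = {d, f} ∈ τ ✓.
  V = {[e=h], [f]}: π^{-1}(V) = {e, f, h} ∉ τ ✗.
  V = {[d], [e=h], [f]}: π^{-1}(V) = {d, e, f, h} ∉ τ ✗.
  V = {[g]}: π^{-1}(V) = {g} ∉ τ ✗.
  V = {[d], [g]}: π^{-1}(V) = {d, g} ∉ τ ✗.
  V = {[e=h], [g]}: π^{-1}(V) = {e, g, h} ∉ τ ✗.
  V = {[d], [e=h], [g]}: π^{-1}(V) = {d, e, g, h} ∉ τ ✗.
  V = {[f], [g]}: π^{-1}(V) = {f, g} ∉ τ ✗.
  V = {[d], [f], [g]}: π^{-1}(V) = {d, f, g} ∉ τ ✗.
  V = {[e=h], [f], [g]}: π^{-1}(V) = {e, f, g, h} ∉ τ ✗.
  V = {[d], [e=h], [f], [g]}: π^{-1}(V) = {d, e, f, g, h} ∈ τ ✓.
Open sets in the quotient: τ_Q = {{}, {[d], [f]}, {[d], [e=h], [f], [g]}} (3 elements).


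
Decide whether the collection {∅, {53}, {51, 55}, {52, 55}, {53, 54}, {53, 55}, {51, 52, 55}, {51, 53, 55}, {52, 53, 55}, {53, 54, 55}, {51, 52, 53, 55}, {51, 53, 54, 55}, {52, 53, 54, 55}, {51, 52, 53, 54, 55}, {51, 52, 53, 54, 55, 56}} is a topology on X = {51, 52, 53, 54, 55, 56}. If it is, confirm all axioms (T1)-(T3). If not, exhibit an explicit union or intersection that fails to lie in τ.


τ is NOT a topology on X.

Axiom (T1): ∅ ∈ τ? Yes; X ∈ τ? Yes.
Axiom (T2/T3): check pairwise unions and intersections of members of τ.
Counterexample for (T3): {51, 55} ∩ {52, 55} = {55} ∉ τ. Therefore τ is NOT a topology.


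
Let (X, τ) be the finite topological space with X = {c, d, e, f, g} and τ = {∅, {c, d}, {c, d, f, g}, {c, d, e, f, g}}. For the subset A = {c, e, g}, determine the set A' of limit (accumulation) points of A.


A' = {d, e, f, g}

For each x ∈ X, list the open sets U ∈ τ with x ∈ U, then check whether U ∩ (A ∖ {x}) ≠ ∅ for every such U.
  x = c: open {c, d} ∋ x has {c, d} ∩ (A ∖ {c}) = ∅, so x is NOT a limit point.
  x = d: opens ∋ x are {c, d}, {c, d, f, g}, {c, d, e, f, g}; each meets A ∖ {d}, so x IS a limit point.
  x = e: opens ∋ x are {c, d, e, f, g}; each meets A ∖ {e}, so x IS a limit point.
  x = f: opens ∋ x are {c, d, f, g}, {c, d, e, f, g}; each meets A ∖ {f}, so x IS a limit point.
  x = g: opens ∋ x are {c, d, f, g}, {c, d, e, f, g}; each meets A ∖ {g}, so x IS a limit point.
Collecting: A' = {d, e, f, g}.


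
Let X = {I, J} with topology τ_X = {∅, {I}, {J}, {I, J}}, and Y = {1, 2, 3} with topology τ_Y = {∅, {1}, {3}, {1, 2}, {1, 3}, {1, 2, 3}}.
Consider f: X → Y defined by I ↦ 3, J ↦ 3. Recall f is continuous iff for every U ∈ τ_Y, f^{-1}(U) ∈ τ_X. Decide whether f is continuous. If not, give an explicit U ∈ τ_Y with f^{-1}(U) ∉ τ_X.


f IS continuous.

Compute f^{-1}(U) for each U ∈ τ_Y:
  U = ∅: f^{-1}(U) = ∅ ∈ τ_X ✓.
  U = {1}: f^{-1}(U) = ∅ ∈ τ_X ✓.
  U = {3}: f^{-1}(U) = {I, J} ∈ τ_X ✓.
  U = {1, 2}: f^{-1}(U) = ∅ ∈ τ_X ✓.
  U = {1, 3}: f^{-1}(U) = {I, J} ∈ τ_X ✓.
  U = {1, 2, 3}: f^{-1}(U) = {I, J} ∈ τ_X ✓.
Every preimage lies in τ_X, so f IS continuous.


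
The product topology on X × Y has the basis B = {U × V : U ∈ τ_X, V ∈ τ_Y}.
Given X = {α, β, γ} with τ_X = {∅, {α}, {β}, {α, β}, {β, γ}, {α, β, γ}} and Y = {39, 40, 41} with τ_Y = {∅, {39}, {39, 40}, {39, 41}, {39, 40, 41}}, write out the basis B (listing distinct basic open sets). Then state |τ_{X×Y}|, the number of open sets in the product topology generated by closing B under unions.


Basis B = {∅ × ∅, {α} × {39}, {β} × {39}, {α} × {39, 40}, {α} × {39, 41}, {α, β} × {39}, {β} × {39, 40}, {β} × {39, 41}, {β, γ} × {39}, {α} × {39, 40, 41}, {α, β, γ} × {39}, {β} × {39, 40, 41}, {α, β} × {39, 40}, {α, β} × {39, 41}, {β, γ} × {39, 40}, {β, γ} × {39, 41}, {α, β} × {39, 40, 41}, {α, β, γ} × {39, 40}, {α, β, γ} × {39, 41}, {β, γ} × {39, 40, 41}, {α, β, γ} × {39, 40, 41}}; |τ_{X×Y}| = 70.

Enumerate products U × V with U ∈ τ_X, V ∈ τ_Y (deduplicated):
  ∅ × ∅ = {} (∅)
  {α} × {39} = {(α,39)}
  {β} × {39} = {(β,39)}
  {α} × {39, 40} = {(α,39), (α,40)}
  {α} × {39, 41} = {(α,39), (α,41)}
  {α, β} × {39} = {(α,39), (β,39)}
  {β} × {39, 40} = {(β,39), (β,40)}
  {β} × {39, 41} = {(β,39), (β,41)}
  {β, γ} × {39} = {(β,39), (γ,39)}
  {α} × {39, 40, 41} = {(α,39), (α,40), (α,41)}
  {α, β, γ} × {39} = {(α,39), (β,39), (γ,39)}
  {β} × {39, 40, 41} = {(β,39), (β,40), (β,41)}
  {α, β} × {39, 40} = {(α,39), (α,40), (β,39), (β,40)}
  {α, β} × {39, 41} = {(α,39), (α,41), (β,39), (β,41)}
  {β, γ} × {39, 40} = {(β,39), (β,40), (γ,39), (γ,40)}
  {β, γ} × {39, 41} = {(β,39), (β,41), (γ,39), (γ,41)}
  {α, β} × {39, 40, 41} = {(α,39), (α,40), (α,41), (β,39), (β,40), (β,41)}
  {α, β, γ} × {39, 40} = {(α,39), (α,40), (β,39), (β,40), (γ,39), (γ,40)}
  {α, β, γ} × {39, 41} = {(α,39), (α,41), (β,39), (β,41), (γ,39), (γ,41)}
  {β, γ} × {39, 40, 41} = {(β,39), (β,40), (β,41), (γ,39), (γ,40), (γ,41)}
  {α, β, γ} × {39, 40, 41} = {(α,39), (α,40), (α,41), (β,39), (β,40), (β,41), (γ,39), (γ,40), (γ,41)}
These 21 distinct sets form the basis B.
Close under arbitrary unions to get τ_{X×Y}; counting gives |τ_{X×Y}| = 70.


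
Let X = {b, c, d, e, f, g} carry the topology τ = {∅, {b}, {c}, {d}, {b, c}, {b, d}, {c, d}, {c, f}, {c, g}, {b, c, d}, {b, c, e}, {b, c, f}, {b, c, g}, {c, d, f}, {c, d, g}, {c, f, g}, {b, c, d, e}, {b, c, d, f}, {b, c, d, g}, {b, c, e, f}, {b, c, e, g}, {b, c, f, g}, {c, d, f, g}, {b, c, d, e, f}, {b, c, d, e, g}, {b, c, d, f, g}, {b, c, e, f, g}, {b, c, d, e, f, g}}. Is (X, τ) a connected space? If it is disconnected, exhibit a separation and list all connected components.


(X, τ) is disconnected; components = [{d}, {b, c, e, f, g}].

Find clopen sets (U ∈ τ with X ∖ U ∈ τ):
  U = ∅, X ∖ U = {b, c, d, e, f, g} — both open, so U is clopen.
  U = {d}, X ∖ U = {b, c, e, f, g} — both open, so U is clopen.
  U = {b, c, e, f, g}, X ∖ U = {d} — both open, so U is clopen.
  U = {b, c, d, e, f, g}, X ∖ U = ∅ — both open, so U is clopen.
Nontrivial clopen(s) exist: e.g. {b, c, e, f, g}. So (X, τ) is disconnected.
Compute connected components by grouping points that agree on all clopens:
  component: {d}
  component: {b, c, e, f, g}


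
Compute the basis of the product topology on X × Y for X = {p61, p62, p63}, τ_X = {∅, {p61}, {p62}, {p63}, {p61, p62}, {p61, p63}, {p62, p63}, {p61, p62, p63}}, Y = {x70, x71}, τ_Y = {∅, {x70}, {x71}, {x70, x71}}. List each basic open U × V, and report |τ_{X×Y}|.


Basis B = {∅ × ∅, {p61} × {x70}, {p61} × {x71}, {p62} × {x70}, {p62} × {x71}, {p63} × {x70}, {p63} × {x71}, {p61} × {x70, x71}, {p61, p62} × {x70}, {p61, p63} × {x70}, {p61, p62} × {x71}, {p61, p63} × {x71}, {p62} × {x70, x71}, {p62, p63} × {x70}, {p62, p63} × {x71}, {p63} × {x70, x71}, {p61, p62, p63} × {x70}, {p61, p62, p63} × {x71}, {p61, p62} × {x70, x71}, {p61, p63} × {x70, x71}, {p62, p63} × {x70, x71}, {p61, p62, p63} × {x70, x71}}; |τ_{X×Y}| = 64.

Enumerate products U × V with U ∈ τ_X, V ∈ τ_Y (deduplicated):
  ∅ × ∅ = {} (∅)
  {p61} × {x70} = {(p61,x70)}
  {p61} × {x71} = {(p61,x71)}
  {p62} × {x70} = {(p62,x70)}
  {p62} × {x71} = {(p62,x71)}
  {p63} × {x70} = {(p63,x70)}
  {p63} × {x71} = {(p63,x71)}
  {p61} × {x70, x71} = {(p61,x70), (p61,x71)}
  {p61, p62} × {x70} = {(p61,x70), (p62,x70)}
  {p61, p63} × {x70} = {(p61,x70), (p63,x70)}
  {p61, p62} × {x71} = {(p61,x71), (p62,x71)}
  {p61, p63} × {x71} = {(p61,x71), (p63,x71)}
  {p62} × {x70, x71} = {(p62,x70), (p62,x71)}
  {p62, p63} × {x70} = {(p62,x70), (p63,x70)}
  {p62, p63} × {x71} = {(p62,x71), (p63,x71)}
  {p63} × {x70, x71} = {(p63,x70), (p63,x71)}
  {p61, p62, p63} × {x70} = {(p61,x70), (p62,x70), (p63,x70)}
  {p61, p62, p63} × {x71} = {(p61,x71), (p62,x71), (p63,x71)}
  {p61, p62} × {x70, x71} = {(p61,x70), (p61,x71), (p62,x70), (p62,x71)}
  {p61, p63} × {x70, x71} = {(p61,x70), (p61,x71), (p63,x70), (p63,x71)}
  {p62, p63} × {x70, x71} = {(p62,x70), (p62,x71), (p63,x70), (p63,x71)}
  {p61, p62, p63} × {x70, x71} = {(p61,x70), (p61,x71), (p62,x70), (p62,x71), (p63,x70), (p63,x71)}
These 22 distinct sets form the basis B.
Close under arbitrary unions to get τ_{X×Y}; counting gives |τ_{X×Y}| = 64.


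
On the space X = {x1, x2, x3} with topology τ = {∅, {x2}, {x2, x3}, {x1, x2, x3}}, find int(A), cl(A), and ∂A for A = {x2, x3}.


int(A) = {x2, x3}, cl(A) = {x1, x2, x3}, ∂A = {x1}.

Closed sets in (X, τ) are complements of opens:
  closed(X, τ) = {∅, {x1}, {x1, x3}, {x1, x2, x3}}.
int(A) = ⋃ {U ∈ τ : U ⊆ A}. Opens contained in A: ∅, {x2}, {x2, x3}.
Taking the union of these: int(A) = {x2, x3}.
cl(A) = ⋂ {C closed : A ⊆ C}. Closed sets containing A: {x1, x2, x3}.
Intersecting these: cl(A) = {x1, x2, x3}.
∂A = cl(A) ∖ int(A) = {x1, x2, x3} ∖ {x2, x3} = {x1}.


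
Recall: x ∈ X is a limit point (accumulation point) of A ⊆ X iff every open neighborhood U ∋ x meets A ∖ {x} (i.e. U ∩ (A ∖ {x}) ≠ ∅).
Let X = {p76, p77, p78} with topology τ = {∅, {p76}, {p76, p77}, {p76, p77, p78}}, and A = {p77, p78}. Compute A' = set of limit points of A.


A' = {p78}

For each x ∈ X, list the open sets U ∈ τ with x ∈ U, then check whether U ∩ (A ∖ {x}) ≠ ∅ for every such U.
  x = p76: open {p76} ∋ x has {p76} ∩ (A ∖ {p76}) = ∅, so x is NOT a limit point.
  x = p77: open {p76, p77} ∋ x has {p76, p77} ∩ (A ∖ {p77}) = ∅, so x is NOT a limit point.
  x = p78: opens ∋ x are {p76, p77, p78}; each meets A ∖ {p78}, so x IS a limit point.
Collecting: A' = {p78}.


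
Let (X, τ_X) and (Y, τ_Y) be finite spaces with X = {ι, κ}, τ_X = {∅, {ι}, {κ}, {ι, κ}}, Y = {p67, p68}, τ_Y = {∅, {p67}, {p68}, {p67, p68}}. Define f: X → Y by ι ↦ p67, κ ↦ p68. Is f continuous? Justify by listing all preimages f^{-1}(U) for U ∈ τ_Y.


f IS continuous.

Compute f^{-1}(U) for each U ∈ τ_Y:
  U = ∅: f^{-1}(U) = ∅ ∈ τ_X ✓.
  U = {p67}: f^{-1}(U) = {ι} ∈ τ_X ✓.
  U = {p68}: f^{-1}(U) = {κ} ∈ τ_X ✓.
  U = {p67, p68}: f^{-1}(U) = {ι, κ} ∈ τ_X ✓.
Every preimage lies in τ_X, so f IS continuous.


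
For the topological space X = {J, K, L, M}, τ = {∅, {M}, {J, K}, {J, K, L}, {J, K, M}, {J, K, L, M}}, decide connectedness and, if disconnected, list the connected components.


(X, τ) is disconnected; components = [{M}, {J, K, L}].

Find clopen sets (U ∈ τ with X ∖ U ∈ τ):
  U = ∅, X ∖ U = {J, K, L, M} — both open, so U is clopen.
  U = {M}, X ∖ U = {J, K, L} — both open, so U is clopen.
  U = {J, K, L}, X ∖ U = {M} — both open, so U is clopen.
  U = {J, K, L, M}, X ∖ U = ∅ — both open, so U is clopen.
Nontrivial clopen(s) exist: e.g. {J, K, L}. So (X, τ) is disconnected.
Compute connected components by grouping points that agree on all clopens:
  component: {M}
  component: {J, K, L}


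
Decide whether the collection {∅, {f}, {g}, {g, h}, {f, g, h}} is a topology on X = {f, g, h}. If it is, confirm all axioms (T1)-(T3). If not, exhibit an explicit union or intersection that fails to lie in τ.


τ is NOT a topology on X.

Axiom (T1): ∅ ∈ τ? Yes; X ∈ τ? Yes.
Axiom (T2/T3): check pairwise unions and intersections of members of τ.
Counterexample for (T2): {f} ∪ {g} = {f, g} ∉ τ. Therefore τ is NOT a topology.


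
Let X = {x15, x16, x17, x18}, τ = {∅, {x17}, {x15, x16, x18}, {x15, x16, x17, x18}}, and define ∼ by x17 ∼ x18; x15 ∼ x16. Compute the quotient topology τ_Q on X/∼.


X/∼ = {[x15=x16], [x17=x18]}; |τ_Q| = 2.

Equivalence classes: [x15=x16], [x17=x18].
Quotient map π: X → X/∼ sends x15 ↦ [x15=x16], x16 ↦ [x15=x16], x17 ↦ [x17=x18], x18 ↦ [x17=x18].
For each subset V ⊆ X/∼, compute π^{-1}(V) ⊆ X and check whether π^{-1}(V) ∈ τ. V is open in τ_Q iff π^{-1}(V) ∈ τ.
  V = {}: π^{-1}(V) = ∅ ∈ τ ✓.
  V = {[x15=x16]}: π^{-1}(V) = {x15, x16} ∉ τ ✗.
  V = {[x17=x18]}: π^{-1}(V) = {x17, x18} ∉ τ ✗.
  V = {[x15=x16], [x17=x18]}: π^{-1}(V) = {x15, x16, x17, x18} ∈ τ ✓.
Open sets in the quotient: τ_Q = {{}, {[x15=x16], [x17=x18]}} (2 elements).


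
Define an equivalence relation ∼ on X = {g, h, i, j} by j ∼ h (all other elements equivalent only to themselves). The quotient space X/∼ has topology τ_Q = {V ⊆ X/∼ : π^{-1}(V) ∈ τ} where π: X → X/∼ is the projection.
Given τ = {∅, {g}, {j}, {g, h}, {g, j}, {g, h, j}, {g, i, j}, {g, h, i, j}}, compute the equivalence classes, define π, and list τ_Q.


X/∼ = {[g], [h=j], [i]}; |τ_Q| = 4.

Equivalence classes: [g], [h=j], [i].
Quotient map π: X → X/∼ sends g ↦ [g], h ↦ [h=j], i ↦ [i], j ↦ [h=j].
For each subset V ⊆ X/∼, compute π^{-1}(V) ⊆ X and check whether π^{-1}(V) ∈ τ. V is open in τ_Q iff π^{-1}(V) ∈ τ.
  V = {}: π^{-1}(V) = ∅ ∈ τ ✓.
  V = {[g]}: π^{-1}(V) = {g} ∈ τ ✓.
  V = {[h=j]}: π^{-1}(V) = {h, j} ∉ τ ✗.
  V = {[g], [h=j]}: π^{-1}(V) = {g, h, j} ∈ τ ✓.
  V = {[i]}: π^{-1}(V) = {i} ∉ τ ✗.
  V = {[g], [i]}: π^{-1}(V) = {g, i} ∉ τ ✗.
  V = {[h=j], [i]}: π^{-1}(V) = {h, i, j} ∉ τ ✗.
  V = {[g], [h=j], [i]}: π^{-1}(V) = {g, h, i, j} ∈ τ ✓.
Open sets in the quotient: τ_Q = {{}, {[g]}, {[g], [h=j]}, {[g], [h=j], [i]}} (4 elements).


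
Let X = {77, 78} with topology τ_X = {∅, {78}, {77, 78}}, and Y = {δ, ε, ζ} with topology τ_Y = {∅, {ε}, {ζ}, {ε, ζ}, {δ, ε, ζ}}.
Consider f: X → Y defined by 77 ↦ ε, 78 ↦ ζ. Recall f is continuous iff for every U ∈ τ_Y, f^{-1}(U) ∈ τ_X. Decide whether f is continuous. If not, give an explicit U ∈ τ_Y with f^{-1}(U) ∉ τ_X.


f is NOT continuous.

Compute f^{-1}(U) for each U ∈ τ_Y:
  U = ∅: f^{-1}(U) = ∅ ∈ τ_X ✓.
  U = {ε}: f^{-1}(U) = {77} ∉ τ_X ✗.
  U = {ζ}: f^{-1}(U) = {78} ∈ τ_X ✓.
  U = {ε, ζ}: f^{-1}(U) = {77, 78} ∈ τ_X ✓.
  U = {δ, ε, ζ}: f^{-1}(U) = {77, 78} ∈ τ_X ✓.
Found U = {ε} with f^{-1}(U) = {77} not in τ_X. Therefore f is NOT continuous.


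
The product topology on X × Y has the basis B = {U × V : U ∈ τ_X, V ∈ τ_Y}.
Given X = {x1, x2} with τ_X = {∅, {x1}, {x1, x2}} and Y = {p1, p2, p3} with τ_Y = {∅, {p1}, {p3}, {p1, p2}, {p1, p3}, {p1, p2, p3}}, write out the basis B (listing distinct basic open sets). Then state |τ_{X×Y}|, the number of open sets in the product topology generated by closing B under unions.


Basis B = {∅ × ∅, {x1} × {p1}, {x1} × {p3}, {x1} × {p1, p2}, {x1} × {p1, p3}, {x1, x2} × {p1}, {x1, x2} × {p3}, {x1} × {p1, p2, p3}, {x1, x2} × {p1, p2}, {x1, x2} × {p1, p3}, {x1, x2} × {p1, p2, p3}}; |τ_{X×Y}| = 18.

Enumerate products U × V with U ∈ τ_X, V ∈ τ_Y (deduplicated):
  ∅ × ∅ = {} (∅)
  {x1} × {p1} = {(x1,p1)}
  {x1} × {p3} = {(x1,p3)}
  {x1} × {p1, p2} = {(x1,p1), (x1,p2)}
  {x1} × {p1, p3} = {(x1,p1), (x1,p3)}
  {x1, x2} × {p1} = {(x1,p1), (x2,p1)}
  {x1, x2} × {p3} = {(x1,p3), (x2,p3)}
  {x1} × {p1, p2, p3} = {(x1,p1), (x1,p2), (x1,p3)}
  {x1, x2} × {p1, p2} = {(x1,p1), (x1,p2), (x2,p1), (x2,p2)}
  {x1, x2} × {p1, p3} = {(x1,p1), (x1,p3), (x2,p1), (x2,p3)}
  {x1, x2} × {p1, p2, p3} = {(x1,p1), (x1,p2), (x1,p3), (x2,p1), (x2,p2), (x2,p3)}
These 11 distinct sets form the basis B.
Close under arbitrary unions to get τ_{X×Y}; counting gives |τ_{X×Y}| = 18.


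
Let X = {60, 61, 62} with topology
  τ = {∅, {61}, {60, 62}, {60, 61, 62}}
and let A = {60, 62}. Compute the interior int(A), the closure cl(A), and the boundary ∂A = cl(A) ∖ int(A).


int(A) = {60, 62}, cl(A) = {60, 62}, ∂A = ∅.

Closed sets in (X, τ) are complements of opens:
  closed(X, τ) = {∅, {61}, {60, 62}, {60, 61, 62}}.
int(A) = ⋃ {U ∈ τ : U ⊆ A}. Opens contained in A: ∅, {60, 62}.
Taking the union of these: int(A) = {60, 62}.
cl(A) = ⋂ {C closed : A ⊆ C}. Closed sets containing A: {60, 62}, {60, 61, 62}.
Intersecting these: cl(A) = {60, 62}.
∂A = cl(A) ∖ int(A) = {60, 62} ∖ {60, 62} = ∅.


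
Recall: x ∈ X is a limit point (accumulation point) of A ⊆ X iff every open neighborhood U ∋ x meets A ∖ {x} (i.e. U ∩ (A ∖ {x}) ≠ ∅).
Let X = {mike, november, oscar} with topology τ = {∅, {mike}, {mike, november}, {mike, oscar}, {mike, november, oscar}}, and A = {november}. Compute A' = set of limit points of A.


A' = ∅

For each x ∈ X, list the open sets U ∈ τ with x ∈ U, then check whether U ∩ (A ∖ {x}) ≠ ∅ for every such U.
  x = mike: open {mike} ∋ x has {mike} ∩ (A ∖ {mike}) = ∅, so x is NOT a limit point.
  x = november: open {mike, november} ∋ x has {mike, november} ∩ (A ∖ {november}) = ∅, so x is NOT a limit point.
  x = oscar: open {mike, oscar} ∋ x has {mike, oscar} ∩ (A ∖ {oscar}) = ∅, so x is NOT a limit point.
Collecting: A' = ∅.


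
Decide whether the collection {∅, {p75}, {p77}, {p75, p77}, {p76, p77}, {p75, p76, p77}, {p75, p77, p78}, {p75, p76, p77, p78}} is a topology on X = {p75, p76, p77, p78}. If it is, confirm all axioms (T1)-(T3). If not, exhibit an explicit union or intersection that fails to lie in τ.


τ IS a topology on X.

Axiom (T1): ∅ ∈ τ? Yes; X ∈ τ? Yes.
Axiom (T2/T3): check pairwise unions and intersections of members of τ.
All pairwise intersections and unions checked — each lies in τ. Therefore τ satisfies (T1), (T2), (T3): it IS a topology on X.


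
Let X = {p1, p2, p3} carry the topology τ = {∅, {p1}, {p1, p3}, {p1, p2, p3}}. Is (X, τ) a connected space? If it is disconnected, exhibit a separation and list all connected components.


(X, τ) is connected.

Find clopen sets (U ∈ τ with X ∖ U ∈ τ):
  U = ∅, X ∖ U = {p1, p2, p3} — both open, so U is clopen.
  U = {p1, p2, p3}, X ∖ U = ∅ — both open, so U is clopen.
Only trivial clopens (∅ and X) exist, so (X, τ) is connected.
Compute connected components by grouping points that agree on all clopens:
  component: {p1, p2, p3}


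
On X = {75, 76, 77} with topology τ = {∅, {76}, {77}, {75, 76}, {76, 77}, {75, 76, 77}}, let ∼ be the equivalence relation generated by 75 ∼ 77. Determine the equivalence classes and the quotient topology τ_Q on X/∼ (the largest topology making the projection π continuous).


X/∼ = {[75=77], [76]}; |τ_Q| = 3.

Equivalence classes: [75=77], [76].
Quotient map π: X → X/∼ sends 75 ↦ [75=77], 76 ↦ [76], 77 ↦ [75=77].
For each subset V ⊆ X/∼, compute π^{-1}(V) ⊆ X and check whether π^{-1}(V) ∈ τ. V is open in τ_Q iff π^{-1}(V) ∈ τ.
  V = {}: π^{-1}(V) = ∅ ∈ τ ✓.
  V = {[75=77]}: π^{-1}(V) = {75, 77} ∉ τ ✗.
  V = {[76]}: π^{-1}(V) = {76} ∈ τ ✓.
  V = {[75=77], [76]}: π^{-1}(V) = {75, 76, 77} ∈ τ ✓.
Open sets in the quotient: τ_Q = {{}, {[76]}, {[75=77], [76]}} (3 elements).


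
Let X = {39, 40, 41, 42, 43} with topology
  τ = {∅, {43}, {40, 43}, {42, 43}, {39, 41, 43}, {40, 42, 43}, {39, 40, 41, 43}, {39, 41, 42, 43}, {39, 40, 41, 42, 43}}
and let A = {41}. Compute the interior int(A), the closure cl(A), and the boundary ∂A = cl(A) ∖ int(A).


int(A) = ∅, cl(A) = {39, 41}, ∂A = {39, 41}.

Closed sets in (X, τ) are complements of opens:
  closed(X, τ) = {∅, {40}, {42}, {39, 41}, {40, 42}, {39, 40, 41}, {39, 41, 42}, {39, 40, 41, 42}, {39, 40, 41, 42, 43}}.
int(A) = ⋃ {U ∈ τ : U ⊆ A}. Opens contained in A: ∅.
Taking the union of these: int(A) = ∅.
cl(A) = ⋂ {C closed : A ⊆ C}. Closed sets containing A: {39, 41}, {39, 40, 41}, {39, 41, 42}, {39, 40, 41, 42}, {39, 40, 41, 42, 43}.
Intersecting these: cl(A) = {39, 41}.
∂A = cl(A) ∖ int(A) = {39, 41} ∖ ∅ = {39, 41}.


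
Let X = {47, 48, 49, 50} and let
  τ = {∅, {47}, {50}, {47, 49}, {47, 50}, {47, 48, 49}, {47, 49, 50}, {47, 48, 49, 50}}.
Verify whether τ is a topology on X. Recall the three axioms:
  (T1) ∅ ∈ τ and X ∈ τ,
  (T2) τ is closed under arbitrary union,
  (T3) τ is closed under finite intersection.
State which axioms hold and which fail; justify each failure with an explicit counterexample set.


τ IS a topology on X.

Axiom (T1): ∅ ∈ τ? Yes; X ∈ τ? Yes.
Axiom (T2/T3): check pairwise unions and intersections of members of τ.
All pairwise intersections and unions checked — each lies in τ. Therefore τ satisfies (T1), (T2), (T3): it IS a topology on X.
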